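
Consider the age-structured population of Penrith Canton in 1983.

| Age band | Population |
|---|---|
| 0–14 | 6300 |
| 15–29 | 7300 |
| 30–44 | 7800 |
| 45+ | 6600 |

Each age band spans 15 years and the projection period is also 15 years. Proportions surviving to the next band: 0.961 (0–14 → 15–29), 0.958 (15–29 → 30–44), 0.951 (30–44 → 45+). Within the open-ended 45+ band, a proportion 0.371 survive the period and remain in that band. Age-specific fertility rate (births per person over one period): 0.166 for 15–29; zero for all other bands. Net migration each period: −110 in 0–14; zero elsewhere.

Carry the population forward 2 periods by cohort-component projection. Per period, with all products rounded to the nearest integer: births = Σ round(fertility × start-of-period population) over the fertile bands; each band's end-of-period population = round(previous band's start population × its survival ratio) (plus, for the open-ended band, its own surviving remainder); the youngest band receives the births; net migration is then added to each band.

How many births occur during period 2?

Numbering the bands 1..4 from youngest to oldest:
Period 1:
Births: 7300 × 0.166 = 1212
Band 2: 6300 × 0.961 = 6054
Band 3: 7300 × 0.958 = 6993
Band 4: 7800 × 0.951 + 6600 × 0.371 = 7418 + 2449 = 9867
Net migration: Band 1 − 110 → 1102
→ [1102, 6054, 6993, 9867]
Period 2:
Births: 6054 × 0.166 = 1005
Band 2: 1102 × 0.961 = 1059
Band 3: 6054 × 0.958 = 5800
Band 4: 6993 × 0.951 + 9867 × 0.371 = 6650 + 3661 = 10311
Net migration: Band 1 − 110 → 895
→ [895, 1059, 5800, 10311]

1005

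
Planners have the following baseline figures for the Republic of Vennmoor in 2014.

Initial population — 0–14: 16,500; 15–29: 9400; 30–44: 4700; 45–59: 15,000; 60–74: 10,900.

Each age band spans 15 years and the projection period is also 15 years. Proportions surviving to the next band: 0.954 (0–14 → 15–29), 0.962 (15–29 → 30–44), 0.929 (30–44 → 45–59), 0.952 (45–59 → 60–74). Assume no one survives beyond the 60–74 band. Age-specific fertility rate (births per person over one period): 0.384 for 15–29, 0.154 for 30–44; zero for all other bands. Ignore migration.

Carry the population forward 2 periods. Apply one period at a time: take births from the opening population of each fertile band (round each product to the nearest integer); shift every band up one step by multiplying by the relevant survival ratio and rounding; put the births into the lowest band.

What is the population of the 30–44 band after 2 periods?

Call the groups 1 to 5, youngest first.
Period 1:
Births: 9400 × 0.384 = 3610, 4700 × 0.154 = 724 → total 4334
Group 2: 16500 × 0.954 = 15741
Group 3: 9400 × 0.962 = 9043
Group 4: 4700 × 0.929 = 4366
Group 5: 15000 × 0.952 = 14280
End of period: [4334, 15741, 9043, 4366, 14280]
Period 2:
Births: 15741 × 0.384 = 6045, 9043 × 0.154 = 1393 → total 7438
Group 2: 4334 × 0.954 = 4135
Group 3: 15741 × 0.962 = 15143
Group 4: 9043 × 0.929 = 8401
Group 5: 4366 × 0.952 = 4156
End of period: [7438, 4135, 15143, 8401, 4156]

15143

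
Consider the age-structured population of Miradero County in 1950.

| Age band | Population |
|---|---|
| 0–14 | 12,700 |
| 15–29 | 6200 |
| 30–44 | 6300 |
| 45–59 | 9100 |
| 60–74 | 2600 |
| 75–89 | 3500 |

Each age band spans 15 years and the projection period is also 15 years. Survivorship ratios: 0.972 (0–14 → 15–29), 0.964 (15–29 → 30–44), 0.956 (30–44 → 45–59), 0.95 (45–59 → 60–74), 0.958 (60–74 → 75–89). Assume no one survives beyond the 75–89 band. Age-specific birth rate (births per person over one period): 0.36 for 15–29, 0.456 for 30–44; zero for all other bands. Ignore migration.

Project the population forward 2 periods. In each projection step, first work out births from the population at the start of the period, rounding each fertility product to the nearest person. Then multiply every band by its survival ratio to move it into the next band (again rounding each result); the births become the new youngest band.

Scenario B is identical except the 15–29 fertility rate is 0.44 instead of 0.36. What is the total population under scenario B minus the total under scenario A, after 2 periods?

Call the bands 1 to 6, youngest first.
Period 1:
Births: 6200 × 0.36 = 2232 ; 6300 × 0.456 = 2873 ⇒ total 5105
Band 2: 12700 × 0.972 = 12344
Band 3: 6200 × 0.964 = 5977
Band 4: 6300 × 0.956 = 6023
Band 5: 9100 × 0.95 = 8645
Band 6: 2600 × 0.958 = 2491
Population now: 0–14=5105, 15–29=12344, 30–44=5977, 45–59=6023, 60–74=8645, 75–89=2491
Period 2:
Births: 12344 × 0.36 = 4444 ; 5977 × 0.456 = 2726 ⇒ total 7170
Band 2: 5105 × 0.972 = 4962
Band 3: 12344 × 0.964 = 11900
Band 4: 5977 × 0.956 = 5714
Band 5: 6023 × 0.95 = 5722
Band 6: 8645 × 0.958 = 8282
Population now: 0–14=7170, 15–29=4962, 30–44=11900, 45–59=5714, 60–74=5722, 75–89=8282
Scenario A total after 2 periods: 43750
Scenario B projection —
Period 1:
Births: 6200 × 0.44 = 2728 ; 6300 × 0.456 = 2873 ⇒ total 5601
Band 2: 12700 × 0.972 = 12344
Band 3: 6200 × 0.964 = 5977
Band 4: 6300 × 0.956 = 6023
Band 5: 9100 × 0.95 = 8645
Band 6: 2600 × 0.958 = 2491
Population now: 0–14=5601, 15–29=12344, 30–44=5977, 45–59=6023, 60–74=8645, 75–89=2491
Period 2:
Births: 12344 × 0.44 = 5431 ; 5977 × 0.456 = 2726 ⇒ total 8157
Band 2: 5601 × 0.972 = 5444
Band 3: 12344 × 0.964 = 11900
Band 4: 5977 × 0.956 = 5714
Band 5: 6023 × 0.95 = 5722
Band 6: 8645 × 0.958 = 8282
Population now: 0–14=8157, 15–29=5444, 30–44=11900, 45–59=5714, 60–74=5722, 75–89=8282
Scenario B total after 2 periods: 45219
Difference B − A = 45219 − 43750 = 1469

1469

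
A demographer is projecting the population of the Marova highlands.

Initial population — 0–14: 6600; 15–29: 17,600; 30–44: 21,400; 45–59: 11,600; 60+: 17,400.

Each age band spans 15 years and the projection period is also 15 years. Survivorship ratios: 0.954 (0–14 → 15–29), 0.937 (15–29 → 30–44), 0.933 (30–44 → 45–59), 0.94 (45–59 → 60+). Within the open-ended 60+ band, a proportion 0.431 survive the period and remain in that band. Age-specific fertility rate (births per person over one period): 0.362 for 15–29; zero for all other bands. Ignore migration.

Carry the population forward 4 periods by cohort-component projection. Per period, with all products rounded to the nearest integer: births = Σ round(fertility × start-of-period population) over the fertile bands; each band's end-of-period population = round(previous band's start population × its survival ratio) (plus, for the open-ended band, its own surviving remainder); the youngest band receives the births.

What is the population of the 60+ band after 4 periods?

Period 1.
Births: 17600 × 0.362 = 6371
15–29: 6600 × 0.954 = 6296
30–44: 17600 × 0.937 = 16491
45–59: 21400 × 0.933 = 19966
60+: 11600 × 0.94 + 17400 × 0.431 = 10904 + 7499 = 18403
→ [6371, 6296, 16491, 19966, 18403]
Period 2.
Births: 6296 × 0.362 = 2279
15–29: 6371 × 0.954 = 6078
30–44: 6296 × 0.937 = 5899
45–59: 16491 × 0.933 = 15386
60+: 19966 × 0.94 + 18403 × 0.431 = 18768 + 7932 = 26700
→ [2279, 6078, 5899, 15386, 26700]
Period 3.
Births: 6078 × 0.362 = 2200
15–29: 2279 × 0.954 = 2174
30–44: 6078 × 0.937 = 5695
45–59: 5899 × 0.933 = 5504
60+: 15386 × 0.94 + 26700 × 0.431 = 14463 + 11508 = 25971
→ [2200, 2174, 5695, 5504, 25971]
Period 4.
Births: 2174 × 0.362 = 787
15–29: 2200 × 0.954 = 2099
30–44: 2174 × 0.937 = 2037
45–59: 5695 × 0.933 = 5313
60+: 5504 × 0.94 + 25971 × 0.431 = 5174 + 11194 = 16368
→ [787, 2099, 2037, 5313, 16368]

16368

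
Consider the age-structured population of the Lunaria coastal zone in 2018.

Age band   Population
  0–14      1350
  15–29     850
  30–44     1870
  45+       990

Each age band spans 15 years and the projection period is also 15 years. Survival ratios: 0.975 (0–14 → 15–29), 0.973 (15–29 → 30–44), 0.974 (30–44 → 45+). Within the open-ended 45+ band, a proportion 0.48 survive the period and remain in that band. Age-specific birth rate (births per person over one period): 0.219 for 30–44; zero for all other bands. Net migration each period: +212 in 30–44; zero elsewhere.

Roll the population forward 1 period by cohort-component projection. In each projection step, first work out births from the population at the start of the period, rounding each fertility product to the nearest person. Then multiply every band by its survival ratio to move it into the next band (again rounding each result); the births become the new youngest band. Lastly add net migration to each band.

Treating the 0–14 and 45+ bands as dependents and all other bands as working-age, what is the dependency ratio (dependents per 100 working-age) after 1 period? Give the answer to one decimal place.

— Period 1 —
Births: 1870 × 0.219 = 410
15–29: 1350 × 0.975 = 1316
30–44: 850 × 0.973 = 827
45+: 1870 × 0.974 + 990 × 0.48 = 1821 + 475 = 2296
Net migration: 30–44 + 212 → 1039
Population now: 0–14=410, 15–29=1316, 30–44=1039, 45+=2296
Dependents (band 0–14 + band 45+) = 410 + 2296 = 2706; working-age = 2355; ratio = 2706/2355 × 100 = 114.9

114.9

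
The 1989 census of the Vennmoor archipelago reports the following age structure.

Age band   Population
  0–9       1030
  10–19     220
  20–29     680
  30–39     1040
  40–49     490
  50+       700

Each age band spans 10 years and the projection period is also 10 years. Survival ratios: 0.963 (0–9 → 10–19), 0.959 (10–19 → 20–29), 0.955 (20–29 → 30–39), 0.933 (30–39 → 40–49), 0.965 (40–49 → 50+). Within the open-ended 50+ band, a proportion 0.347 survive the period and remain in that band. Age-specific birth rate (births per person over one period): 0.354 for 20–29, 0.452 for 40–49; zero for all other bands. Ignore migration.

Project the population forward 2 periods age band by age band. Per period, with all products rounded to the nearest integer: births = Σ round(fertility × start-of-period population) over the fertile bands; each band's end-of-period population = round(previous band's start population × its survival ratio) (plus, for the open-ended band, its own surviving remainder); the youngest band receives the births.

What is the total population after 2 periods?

Call the groups 1 to 6, youngest first.
[period 1]
Births: 680 * 0.354 = 241  |  490 * 0.452 = 221 — total 462
Group 2: 1030 * 0.963 = 992
Group 3: 220 * 0.959 = 211
Group 4: 680 * 0.955 = 649
Group 5: 1040 * 0.933 = 970
Group 6: 490 * 0.965 + 700 * 0.347 = 473 + 243 = 716
Population now: 0–9=462, 10–19=992, 20–29=211, 30–39=649, 40–49=970, 50+=716
[period 2]
Births: 211 * 0.354 = 75  |  970 * 0.452 = 438 — total 513
Group 2: 462 * 0.963 = 445
Group 3: 992 * 0.959 = 951
Group 4: 211 * 0.955 = 202
Group 5: 649 * 0.933 = 606
Group 6: 970 * 0.965 + 716 * 0.347 = 936 + 248 = 1184
Population now: 0–9=513, 10–19=445, 20–29=951, 30–39=202, 40–49=606, 50+=1184
Total after period 2: 513 + 445 + 951 + 202 + 606 + 1184 = 3901

3901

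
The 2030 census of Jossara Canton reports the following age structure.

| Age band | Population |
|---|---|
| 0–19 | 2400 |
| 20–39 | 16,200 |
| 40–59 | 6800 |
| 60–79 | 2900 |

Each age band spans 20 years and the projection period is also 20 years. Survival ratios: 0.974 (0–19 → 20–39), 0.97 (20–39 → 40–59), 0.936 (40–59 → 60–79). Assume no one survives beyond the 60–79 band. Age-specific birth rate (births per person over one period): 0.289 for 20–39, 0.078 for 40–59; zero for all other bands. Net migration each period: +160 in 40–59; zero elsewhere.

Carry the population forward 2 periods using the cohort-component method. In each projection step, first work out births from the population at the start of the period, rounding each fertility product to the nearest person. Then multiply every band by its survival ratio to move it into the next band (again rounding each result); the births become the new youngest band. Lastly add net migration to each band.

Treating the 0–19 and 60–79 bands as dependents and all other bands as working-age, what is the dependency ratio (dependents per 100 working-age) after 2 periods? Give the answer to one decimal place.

223.5

Period 1:
Births: 16200 * 0.289 = 4682 ; 6800 * 0.078 = 530 — total 5212
20–39: 2400 * 0.974 = 2338
40–59: 16200 * 0.97 = 15714
60–79: 6800 * 0.936 = 6365
Net migration: 40–59 + 160 → 15874
Population now: 0–19=5212, 20–39=2338, 40–59=15874, 60–79=6365
Period 2:
Births: 2338 * 0.289 = 676 ; 15874 * 0.078 = 1238 — total 1914
20–39: 5212 * 0.974 = 5076
40–59: 2338 * 0.97 = 2268
60–79: 15874 * 0.936 = 14858
Net migration: 40–59 + 160 → 2428
Population now: 0–19=1914, 20–39=5076, 40–59=2428, 60–79=14858
Dependents (band 0–19 + band 60–79) = 1914 + 14858 = 16772; working-age = 7504; ratio = 16772/7504 × 100 = 223.5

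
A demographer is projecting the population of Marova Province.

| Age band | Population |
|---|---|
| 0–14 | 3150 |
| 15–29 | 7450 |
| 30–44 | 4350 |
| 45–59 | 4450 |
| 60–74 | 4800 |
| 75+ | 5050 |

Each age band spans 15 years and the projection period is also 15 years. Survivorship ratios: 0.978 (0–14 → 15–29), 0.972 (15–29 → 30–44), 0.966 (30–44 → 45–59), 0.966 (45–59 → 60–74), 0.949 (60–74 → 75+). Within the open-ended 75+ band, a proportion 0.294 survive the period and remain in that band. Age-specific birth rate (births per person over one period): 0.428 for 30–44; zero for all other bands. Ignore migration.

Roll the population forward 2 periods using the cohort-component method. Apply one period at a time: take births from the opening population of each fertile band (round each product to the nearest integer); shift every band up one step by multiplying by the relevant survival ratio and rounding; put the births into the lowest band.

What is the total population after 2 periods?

After projecting period 1:
Births: 4350 × 0.428 = 1862
15–29: 3150 × 0.978 = 3081
30–44: 7450 × 0.972 = 7241
45–59: 4350 × 0.966 = 4202
60–74: 4450 × 0.966 = 4299
75+: 4800 × 0.949 + 5050 × 0.294 = 4555 + 1485 = 6040
→ [1862, 3081, 7241, 4202, 4299, 6040]
After projecting period 2:
Births: 7241 × 0.428 = 3099
15–29: 1862 × 0.978 = 1821
30–44: 3081 × 0.972 = 2995
45–59: 7241 × 0.966 = 6995
60–74: 4202 × 0.966 = 4059
75+: 4299 × 0.949 + 6040 × 0.294 = 4080 + 1776 = 5856
→ [3099, 1821, 2995, 6995, 4059, 5856]
Total after period 2: 3099 + 1821 + 2995 + 6995 + 4059 + 5856 = 24825

24825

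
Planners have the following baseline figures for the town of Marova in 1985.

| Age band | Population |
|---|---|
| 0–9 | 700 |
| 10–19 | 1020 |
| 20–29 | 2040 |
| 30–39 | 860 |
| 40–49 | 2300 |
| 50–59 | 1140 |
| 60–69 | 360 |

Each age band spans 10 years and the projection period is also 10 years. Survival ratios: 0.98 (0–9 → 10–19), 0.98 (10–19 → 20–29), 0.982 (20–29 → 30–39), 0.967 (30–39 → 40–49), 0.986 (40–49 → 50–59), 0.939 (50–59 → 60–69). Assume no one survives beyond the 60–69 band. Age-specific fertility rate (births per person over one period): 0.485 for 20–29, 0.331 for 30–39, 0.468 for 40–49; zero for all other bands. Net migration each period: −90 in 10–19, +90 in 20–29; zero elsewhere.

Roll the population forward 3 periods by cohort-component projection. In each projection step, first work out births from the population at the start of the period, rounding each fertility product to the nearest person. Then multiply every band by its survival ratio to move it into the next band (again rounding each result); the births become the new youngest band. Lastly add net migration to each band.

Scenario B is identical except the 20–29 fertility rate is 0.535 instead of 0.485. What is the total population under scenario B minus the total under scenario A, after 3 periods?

Let band 1 be 0–9 through band 7 = 60–69.
Period 1.
Births: 2040 × 0.485 = 989, 860 × 0.331 = 285, 2300 × 0.468 = 1076 → 2350
Band 2: 700 × 0.98 = 686
Band 3: 1020 × 0.98 = 1000
Band 4: 2040 × 0.982 = 2003
Band 5: 860 × 0.967 = 832
Band 6: 2300 × 0.986 = 2268
Band 7: 1140 × 0.939 = 1070
Net migration: Band 2 − 90 → 596; Band 3 + 90 → 1090
→ [2350, 596, 1090, 2003, 832, 2268, 1070]
Period 2.
Births: 1090 × 0.485 = 529, 2003 × 0.331 = 663, 832 × 0.468 = 389 → 1581
Band 2: 2350 × 0.98 = 2303
Band 3: 596 × 0.98 = 584
Band 4: 1090 × 0.982 = 1070
Band 5: 2003 × 0.967 = 1937
Band 6: 832 × 0.986 = 820
Band 7: 2268 × 0.939 = 2130
Net migration: Band 2 − 90 → 2213; Band 3 + 90 → 674
→ [1581, 2213, 674, 1070, 1937, 820, 2130]
Period 3.
Births: 674 × 0.485 = 327, 1070 × 0.331 = 354, 1937 × 0.468 = 907 → 1588
Band 2: 1581 × 0.98 = 1549
Band 3: 2213 × 0.98 = 2169
Band 4: 674 × 0.982 = 662
Band 5: 1070 × 0.967 = 1035
Band 6: 1937 × 0.986 = 1910
Band 7: 820 × 0.939 = 770
Net migration: Band 2 − 90 → 1459; Band 3 + 90 → 2259
→ [1588, 1459, 2259, 662, 1035, 1910, 770]
Scenario A total after 3 periods: 9683
Scenario B projection —
Period 1.
Births: 2040 × 0.535 = 1091, 860 × 0.331 = 285, 2300 × 0.468 = 1076 → 2452
Band 2: 700 × 0.98 = 686
Band 3: 1020 × 0.98 = 1000
Band 4: 2040 × 0.982 = 2003
Band 5: 860 × 0.967 = 832
Band 6: 2300 × 0.986 = 2268
Band 7: 1140 × 0.939 = 1070
Net migration: Band 2 − 90 → 596; Band 3 + 90 → 1090
→ [2452, 596, 1090, 2003, 832, 2268, 1070]
Period 2.
Births: 1090 × 0.535 = 583, 2003 × 0.331 = 663, 832 × 0.468 = 389 → 1635
Band 2: 2452 × 0.98 = 2403
Band 3: 596 × 0.98 = 584
Band 4: 1090 × 0.982 = 1070
Band 5: 2003 × 0.967 = 1937
Band 6: 832 × 0.986 = 820
Band 7: 2268 × 0.939 = 2130
Net migration: Band 2 − 90 → 2313; Band 3 + 90 → 674
→ [1635, 2313, 674, 1070, 1937, 820, 2130]
Period 3.
Births: 674 × 0.535 = 361, 1070 × 0.331 = 354, 1937 × 0.468 = 907 → 1622
Band 2: 1635 × 0.98 = 1602
Band 3: 2313 × 0.98 = 2267
Band 4: 674 × 0.982 = 662
Band 5: 1070 × 0.967 = 1035
Band 6: 1937 × 0.986 = 1910
Band 7: 820 × 0.939 = 770
Net migration: Band 2 − 90 → 1512; Band 3 + 90 → 2357
→ [1622, 1512, 2357, 662, 1035, 1910, 770]
Scenario B total after 3 periods: 9868
Difference B − A = 9868 − 9683 = 185

185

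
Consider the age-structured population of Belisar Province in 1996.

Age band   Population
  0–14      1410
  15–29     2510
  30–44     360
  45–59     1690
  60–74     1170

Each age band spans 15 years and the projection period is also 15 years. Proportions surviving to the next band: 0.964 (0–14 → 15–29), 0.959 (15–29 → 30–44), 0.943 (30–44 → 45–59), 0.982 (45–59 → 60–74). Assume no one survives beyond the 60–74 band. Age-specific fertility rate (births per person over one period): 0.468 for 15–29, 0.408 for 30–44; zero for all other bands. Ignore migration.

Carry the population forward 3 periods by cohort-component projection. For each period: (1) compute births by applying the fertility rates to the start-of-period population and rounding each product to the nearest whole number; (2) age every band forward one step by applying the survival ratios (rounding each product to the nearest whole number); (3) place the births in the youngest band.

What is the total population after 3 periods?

7368

Period 1:
Births: 2510 * 0.468 = 1175 ; 360 * 0.408 = 147 → total 1322
15–29: 1410 * 0.964 = 1359
30–44: 2510 * 0.959 = 2407
45–59: 360 * 0.943 = 339
60–74: 1690 * 0.982 = 1660
→ [1322, 1359, 2407, 339, 1660]
Period 2:
Births: 1359 * 0.468 = 636 ; 2407 * 0.408 = 982 → total 1618
15–29: 1322 * 0.964 = 1274
30–44: 1359 * 0.959 = 1303
45–59: 2407 * 0.943 = 2270
60–74: 339 * 0.982 = 333
→ [1618, 1274, 1303, 2270, 333]
Period 3:
Births: 1274 * 0.468 = 596 ; 1303 * 0.408 = 532 → total 1128
15–29: 1618 * 0.964 = 1560
30–44: 1274 * 0.959 = 1222
45–59: 1303 * 0.943 = 1229
60–74: 2270 * 0.982 = 2229
→ [1128, 1560, 1222, 1229, 2229]
Total after period 3: 1128 + 1560 + 1222 + 1229 + 2229 = 7368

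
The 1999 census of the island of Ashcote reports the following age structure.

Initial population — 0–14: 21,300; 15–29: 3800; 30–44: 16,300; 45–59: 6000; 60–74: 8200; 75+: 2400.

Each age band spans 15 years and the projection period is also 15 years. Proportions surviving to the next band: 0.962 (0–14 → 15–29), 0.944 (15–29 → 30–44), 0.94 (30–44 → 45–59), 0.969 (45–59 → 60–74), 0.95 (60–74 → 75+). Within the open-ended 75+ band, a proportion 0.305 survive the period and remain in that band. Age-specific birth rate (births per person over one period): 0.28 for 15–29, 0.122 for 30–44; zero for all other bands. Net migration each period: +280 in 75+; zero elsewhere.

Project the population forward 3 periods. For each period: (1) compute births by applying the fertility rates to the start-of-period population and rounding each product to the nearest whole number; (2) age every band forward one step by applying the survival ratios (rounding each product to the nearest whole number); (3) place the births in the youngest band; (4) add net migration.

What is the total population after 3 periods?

50319

Call the bands 1 to 6, youngest first.
Period 1.
Births: 3800 * 0.28 = 1064, 16300 * 0.122 = 1989 ⇒ total 3053
Band 2: 21300 * 0.962 = 20491
Band 3: 3800 * 0.944 = 3587
Band 4: 16300 * 0.94 = 15322
Band 5: 6000 * 0.969 = 5814
Band 6: 8200 * 0.95 + 2400 * 0.305 = 7790 + 732 = 8522
Net migration: Band 6 + 280 → 8802
End of period: [3053, 20491, 3587, 15322, 5814, 8802]
Period 2.
Births: 20491 * 0.28 = 5737, 3587 * 0.122 = 438 ⇒ total 6175
Band 2: 3053 * 0.962 = 2937
Band 3: 20491 * 0.944 = 19344
Band 4: 3587 * 0.94 = 3372
Band 5: 15322 * 0.969 = 14847
Band 6: 5814 * 0.95 + 8802 * 0.305 = 5523 + 2685 = 8208
Net migration: Band 6 + 280 → 8488
End of period: [6175, 2937, 19344, 3372, 14847, 8488]
Period 3.
Births: 2937 * 0.28 = 822, 19344 * 0.122 = 2360 ⇒ total 3182
Band 2: 6175 * 0.962 = 5940
Band 3: 2937 * 0.944 = 2773
Band 4: 19344 * 0.94 = 18183
Band 5: 3372 * 0.969 = 3267
Band 6: 14847 * 0.95 + 8488 * 0.305 = 14105 + 2589 = 16694
Net migration: Band 6 + 280 → 16974
End of period: [3182, 5940, 2773, 18183, 3267, 16974]
Total after period 3: 3182 + 5940 + 2773 + 18183 + 3267 + 16974 = 50319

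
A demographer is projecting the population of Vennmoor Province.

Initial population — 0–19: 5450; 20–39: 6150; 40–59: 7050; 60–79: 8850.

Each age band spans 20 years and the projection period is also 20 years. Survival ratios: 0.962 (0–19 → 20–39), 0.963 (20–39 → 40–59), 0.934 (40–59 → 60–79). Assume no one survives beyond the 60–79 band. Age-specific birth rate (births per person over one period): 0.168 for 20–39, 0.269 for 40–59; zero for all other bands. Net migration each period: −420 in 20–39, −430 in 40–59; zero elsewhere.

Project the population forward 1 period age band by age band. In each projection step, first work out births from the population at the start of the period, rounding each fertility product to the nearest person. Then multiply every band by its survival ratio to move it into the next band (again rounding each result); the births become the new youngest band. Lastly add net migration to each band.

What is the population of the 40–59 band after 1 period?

Period 1.
Births: 6150 × 0.168 = 1033, 7050 × 0.269 = 1896 → 2929
20–39: 5450 × 0.962 = 5243
40–59: 6150 × 0.963 = 5922
60–79: 7050 × 0.934 = 6585
Net migration: 20–39 − 420 → 4823; 40–59 − 430 → 5492
Giving 2929 / 4823 / 5492 / 6585.

5492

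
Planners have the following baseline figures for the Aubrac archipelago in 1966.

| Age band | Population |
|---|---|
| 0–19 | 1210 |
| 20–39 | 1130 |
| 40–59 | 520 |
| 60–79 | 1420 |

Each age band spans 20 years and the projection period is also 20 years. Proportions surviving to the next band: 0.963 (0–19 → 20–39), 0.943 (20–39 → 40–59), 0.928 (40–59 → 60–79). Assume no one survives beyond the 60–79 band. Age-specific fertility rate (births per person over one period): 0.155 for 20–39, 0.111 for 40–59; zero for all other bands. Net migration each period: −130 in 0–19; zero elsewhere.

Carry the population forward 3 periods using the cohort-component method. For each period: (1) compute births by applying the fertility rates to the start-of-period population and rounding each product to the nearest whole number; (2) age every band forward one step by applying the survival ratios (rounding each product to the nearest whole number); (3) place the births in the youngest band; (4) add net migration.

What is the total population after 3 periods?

Period 1.
Births: 1130 × 0.155 = 175 ; 520 × 0.111 = 58 — total 233
20–39: 1210 × 0.963 = 1165
40–59: 1130 × 0.943 = 1066
60–79: 520 × 0.928 = 483
Net migration: 0–19 − 130 → 103
Population now: 0–19=103, 20–39=1165, 40–59=1066, 60–79=483
Period 2.
Births: 1165 × 0.155 = 181 ; 1066 × 0.111 = 118 — total 299
20–39: 103 × 0.963 = 99
40–59: 1165 × 0.943 = 1099
60–79: 1066 × 0.928 = 989
Net migration: 0–19 − 130 → 169
Population now: 0–19=169, 20–39=99, 40–59=1099, 60–79=989
Period 3.
Births: 99 × 0.155 = 15 ; 1099 × 0.111 = 122 — total 137
20–39: 169 × 0.963 = 163
40–59: 99 × 0.943 = 93
60–79: 1099 × 0.928 = 1020
Net migration: 0–19 − 130 → 7
Population now: 0–19=7, 20–39=163, 40–59=93, 60–79=1020
Total after period 3: 7 + 163 + 93 + 1020 = 1283

1283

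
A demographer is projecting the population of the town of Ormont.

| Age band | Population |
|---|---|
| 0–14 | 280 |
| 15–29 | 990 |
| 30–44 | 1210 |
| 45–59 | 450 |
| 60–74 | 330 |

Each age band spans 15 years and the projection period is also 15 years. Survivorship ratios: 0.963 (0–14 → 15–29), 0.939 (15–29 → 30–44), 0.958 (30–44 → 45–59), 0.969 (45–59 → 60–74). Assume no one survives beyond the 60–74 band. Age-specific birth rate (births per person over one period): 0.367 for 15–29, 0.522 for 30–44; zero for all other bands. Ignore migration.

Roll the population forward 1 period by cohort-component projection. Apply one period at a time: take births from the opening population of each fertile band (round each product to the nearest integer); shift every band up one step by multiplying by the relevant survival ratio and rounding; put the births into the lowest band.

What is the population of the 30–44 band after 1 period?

930

Call the bands 1 to 5, youngest first.
Period 1.
Births: 990 × 0.367 = 363, 1210 × 0.522 = 632 — total 995
Band 2: 280 × 0.963 = 270
Band 3: 990 × 0.939 = 930
Band 4: 1210 × 0.958 = 1159
Band 5: 450 × 0.969 = 436
Population now: 0–14=995, 15–29=270, 30–44=930, 45–59=1159, 60–74=436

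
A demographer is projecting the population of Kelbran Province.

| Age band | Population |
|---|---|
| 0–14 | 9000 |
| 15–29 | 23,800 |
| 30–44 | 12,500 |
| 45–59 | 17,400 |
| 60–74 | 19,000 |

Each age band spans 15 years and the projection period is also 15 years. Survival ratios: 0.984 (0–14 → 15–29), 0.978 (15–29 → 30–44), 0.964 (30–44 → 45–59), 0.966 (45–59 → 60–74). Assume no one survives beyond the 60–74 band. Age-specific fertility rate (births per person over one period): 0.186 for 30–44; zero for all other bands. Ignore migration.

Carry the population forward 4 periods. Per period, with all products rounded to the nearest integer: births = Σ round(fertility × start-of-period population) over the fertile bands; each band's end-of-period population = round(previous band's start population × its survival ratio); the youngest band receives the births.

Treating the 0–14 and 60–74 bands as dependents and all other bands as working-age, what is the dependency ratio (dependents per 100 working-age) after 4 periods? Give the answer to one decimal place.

[period 1]
Births: 12500 × 0.186 = 2325
15–29: 9000 × 0.984 = 8856
30–44: 23800 × 0.978 = 23276
45–59: 12500 × 0.964 = 12050
60–74: 17400 × 0.966 = 16808
→ [2325, 8856, 23276, 12050, 16808]
[period 2]
Births: 23276 × 0.186 = 4329
15–29: 2325 × 0.984 = 2288
30–44: 8856 × 0.978 = 8661
45–59: 23276 × 0.964 = 22438
60–74: 12050 × 0.966 = 11640
→ [4329, 2288, 8661, 22438, 11640]
[period 3]
Births: 8661 × 0.186 = 1611
15–29: 4329 × 0.984 = 4260
30–44: 2288 × 0.978 = 2238
45–59: 8661 × 0.964 = 8349
60–74: 22438 × 0.966 = 21675
→ [1611, 4260, 2238, 8349, 21675]
[period 4]
Births: 2238 × 0.186 = 416
15–29: 1611 × 0.984 = 1585
30–44: 4260 × 0.978 = 4166
45–59: 2238 × 0.964 = 2157
60–74: 8349 × 0.966 = 8065
→ [416, 1585, 4166, 2157, 8065]
Dependents (band 0–14 + band 60–74) = 416 + 8065 = 8481; working-age = 7908; ratio = 8481/7908 × 100 = 107.2

107.2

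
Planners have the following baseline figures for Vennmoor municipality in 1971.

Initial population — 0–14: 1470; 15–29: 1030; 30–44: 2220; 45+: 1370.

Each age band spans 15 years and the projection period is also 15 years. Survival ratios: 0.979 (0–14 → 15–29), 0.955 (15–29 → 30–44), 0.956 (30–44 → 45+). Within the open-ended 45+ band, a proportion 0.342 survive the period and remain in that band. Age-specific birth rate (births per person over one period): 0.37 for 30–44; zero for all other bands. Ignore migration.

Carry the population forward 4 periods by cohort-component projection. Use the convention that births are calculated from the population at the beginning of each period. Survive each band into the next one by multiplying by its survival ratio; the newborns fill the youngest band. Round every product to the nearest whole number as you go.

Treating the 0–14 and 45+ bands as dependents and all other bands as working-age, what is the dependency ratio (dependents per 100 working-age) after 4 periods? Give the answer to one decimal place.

200.8

After projecting period 1:
Births: 2220 × 0.37 = 821
15–29: 1470 × 0.979 = 1439
30–44: 1030 × 0.955 = 984
45+: 2220 × 0.956 + 1370 × 0.342 = 2122 + 469 = 2591
End of period: [821, 1439, 984, 2591]
After projecting period 2:
Births: 984 × 0.37 = 364
15–29: 821 × 0.979 = 804
30–44: 1439 × 0.955 = 1374
45+: 984 × 0.956 + 2591 × 0.342 = 941 + 886 = 1827
End of period: [364, 804, 1374, 1827]
After projecting period 3:
Births: 1374 × 0.37 = 508
15–29: 364 × 0.979 = 356
30–44: 804 × 0.955 = 768
45+: 1374 × 0.956 + 1827 × 0.342 = 1314 + 625 = 1939
End of period: [508, 356, 768, 1939]
After projecting period 4:
Births: 768 × 0.37 = 284
15–29: 508 × 0.979 = 497
30–44: 356 × 0.955 = 340
45+: 768 × 0.956 + 1939 × 0.342 = 734 + 663 = 1397
End of period: [284, 497, 340, 1397]
Dependents (band 0–14 + band 45+) = 284 + 1397 = 1681; working-age = 837; ratio = 1681/837 × 100 = 200.8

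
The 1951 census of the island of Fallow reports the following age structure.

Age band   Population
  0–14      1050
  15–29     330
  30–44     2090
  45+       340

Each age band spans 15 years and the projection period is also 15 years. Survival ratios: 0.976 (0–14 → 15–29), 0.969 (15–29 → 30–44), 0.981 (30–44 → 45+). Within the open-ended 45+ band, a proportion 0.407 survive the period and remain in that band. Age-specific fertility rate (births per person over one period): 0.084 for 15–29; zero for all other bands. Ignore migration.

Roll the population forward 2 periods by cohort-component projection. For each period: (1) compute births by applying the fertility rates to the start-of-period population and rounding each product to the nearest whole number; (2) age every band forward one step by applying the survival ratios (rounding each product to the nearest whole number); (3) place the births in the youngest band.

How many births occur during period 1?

28

Call the groups 1 to 4, youngest first.
After projecting period 1:
Births: 330 * 0.084 = 28
Group 2: 1050 * 0.976 = 1025
Group 3: 330 * 0.969 = 320
Group 4: 2090 * 0.981 + 340 * 0.407 = 2050 + 138 = 2188
Population now: 0–14=28, 15–29=1025, 30–44=320, 45+=2188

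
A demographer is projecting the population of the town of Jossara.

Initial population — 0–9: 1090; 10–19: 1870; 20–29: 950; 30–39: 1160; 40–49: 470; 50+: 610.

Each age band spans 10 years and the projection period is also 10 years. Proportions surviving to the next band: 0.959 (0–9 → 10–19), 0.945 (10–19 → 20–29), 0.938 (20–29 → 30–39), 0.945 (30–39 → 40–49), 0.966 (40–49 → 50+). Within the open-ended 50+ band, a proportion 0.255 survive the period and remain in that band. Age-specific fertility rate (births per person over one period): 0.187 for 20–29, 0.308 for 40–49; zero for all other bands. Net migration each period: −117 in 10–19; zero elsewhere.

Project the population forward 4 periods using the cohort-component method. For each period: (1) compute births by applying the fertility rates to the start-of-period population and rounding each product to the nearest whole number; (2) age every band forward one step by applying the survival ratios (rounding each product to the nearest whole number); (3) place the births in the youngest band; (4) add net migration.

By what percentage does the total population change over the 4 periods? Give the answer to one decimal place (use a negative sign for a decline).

-34.2

After projecting period 1:
Births: 950 * 0.187 = 178, 470 * 0.308 = 145 → 323
10–19: 1090 * 0.959 = 1045
20–29: 1870 * 0.945 = 1767
30–39: 950 * 0.938 = 891
40–49: 1160 * 0.945 = 1096
50+: 470 * 0.966 + 610 * 0.255 = 454 + 156 = 610
Net migration: 10–19 − 117 → 928
Population now: 0–9=323, 10–19=928, 20–29=1767, 30–39=891, 40–49=1096, 50+=610
After projecting period 2:
Births: 1767 * 0.187 = 330, 1096 * 0.308 = 338 → 668
10–19: 323 * 0.959 = 310
20–29: 928 * 0.945 = 877
30–39: 1767 * 0.938 = 1657
40–49: 891 * 0.945 = 842
50+: 1096 * 0.966 + 610 * 0.255 = 1059 + 156 = 1215
Net migration: 10–19 − 117 → 193
Population now: 0–9=668, 10–19=193, 20–29=877, 30–39=1657, 40–49=842, 50+=1215
After projecting period 3:
Births: 877 * 0.187 = 164, 842 * 0.308 = 259 → 423
10–19: 668 * 0.959 = 641
20–29: 193 * 0.945 = 182
30–39: 877 * 0.938 = 823
40–49: 1657 * 0.945 = 1566
50+: 842 * 0.966 + 1215 * 0.255 = 813 + 310 = 1123
Net migration: 10–19 − 117 → 524
Population now: 0–9=423, 10–19=524, 20–29=182, 30–39=823, 40–49=1566, 50+=1123
After projecting period 4:
Births: 182 * 0.187 = 34, 1566 * 0.308 = 482 → 516
10–19: 423 * 0.959 = 406
20–29: 524 * 0.945 = 495
30–39: 182 * 0.938 = 171
40–49: 823 * 0.945 = 778
50+: 1566 * 0.966 + 1123 * 0.255 = 1513 + 286 = 1799
Net migration: 10–19 − 117 → 289
Population now: 0–9=516, 10–19=289, 20–29=495, 30–39=171, 40–49=778, 50+=1799
Total: 6150 → 4048; change = -2102; percentage change = -34.2%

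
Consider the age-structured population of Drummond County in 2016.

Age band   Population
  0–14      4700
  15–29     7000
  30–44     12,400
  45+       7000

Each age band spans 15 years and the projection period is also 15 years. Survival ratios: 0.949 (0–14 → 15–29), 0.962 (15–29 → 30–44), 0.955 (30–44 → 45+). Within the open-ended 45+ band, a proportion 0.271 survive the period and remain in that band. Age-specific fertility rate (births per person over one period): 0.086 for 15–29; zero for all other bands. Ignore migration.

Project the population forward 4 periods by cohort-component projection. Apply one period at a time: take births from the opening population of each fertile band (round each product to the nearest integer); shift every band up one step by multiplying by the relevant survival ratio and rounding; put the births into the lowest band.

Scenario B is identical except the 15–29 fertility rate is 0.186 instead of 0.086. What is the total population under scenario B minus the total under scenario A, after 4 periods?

1306

— Period 1 —
Births: 7000 * 0.086 = 602
15–29: 4700 * 0.949 = 4460
30–44: 7000 * 0.962 = 6734
45+: 12400 * 0.955 + 7000 * 0.271 = 11842 + 1897 = 13739
Population now: 0–14=602, 15–29=4460, 30–44=6734, 45+=13739
— Period 2 —
Births: 4460 * 0.086 = 384
15–29: 602 * 0.949 = 571
30–44: 4460 * 0.962 = 4291
45+: 6734 * 0.955 + 13739 * 0.271 = 6431 + 3723 = 10154
Population now: 0–14=384, 15–29=571, 30–44=4291, 45+=10154
— Period 3 —
Births: 571 * 0.086 = 49
15–29: 384 * 0.949 = 364
30–44: 571 * 0.962 = 549
45+: 4291 * 0.955 + 10154 * 0.271 = 4098 + 2752 = 6850
Population now: 0–14=49, 15–29=364, 30–44=549, 45+=6850
— Period 4 —
Births: 364 * 0.086 = 31
15–29: 49 * 0.949 = 47
30–44: 364 * 0.962 = 350
45+: 549 * 0.955 + 6850 * 0.271 = 524 + 1856 = 2380
Population now: 0–14=31, 15–29=47, 30–44=350, 45+=2380
Scenario A total after 4 periods: 2808
Scenario B projection —
— Period 1 —
Births: 7000 * 0.186 = 1302
15–29: 4700 * 0.949 = 4460
30–44: 7000 * 0.962 = 6734
45+: 12400 * 0.955 + 7000 * 0.271 = 11842 + 1897 = 13739
Population now: 0–14=1302, 15–29=4460, 30–44=6734, 45+=13739
— Period 2 —
Births: 4460 * 0.186 = 830
15–29: 1302 * 0.949 = 1236
30–44: 4460 * 0.962 = 4291
45+: 6734 * 0.955 + 13739 * 0.271 = 6431 + 3723 = 10154
Population now: 0–14=830, 15–29=1236, 30–44=4291, 45+=10154
— Period 3 —
Births: 1236 * 0.186 = 230
15–29: 830 * 0.949 = 788
30–44: 1236 * 0.962 = 1189
45+: 4291 * 0.955 + 10154 * 0.271 = 4098 + 2752 = 6850
Population now: 0–14=230, 15–29=788, 30–44=1189, 45+=6850
— Period 4 —
Births: 788 * 0.186 = 147
15–29: 230 * 0.949 = 218
30–44: 788 * 0.962 = 758
45+: 1189 * 0.955 + 6850 * 0.271 = 1135 + 1856 = 2991
Population now: 0–14=147, 15–29=218, 30–44=758, 45+=2991
Scenario B total after 4 periods: 4114
Difference B − A = 4114 − 2808 = 1306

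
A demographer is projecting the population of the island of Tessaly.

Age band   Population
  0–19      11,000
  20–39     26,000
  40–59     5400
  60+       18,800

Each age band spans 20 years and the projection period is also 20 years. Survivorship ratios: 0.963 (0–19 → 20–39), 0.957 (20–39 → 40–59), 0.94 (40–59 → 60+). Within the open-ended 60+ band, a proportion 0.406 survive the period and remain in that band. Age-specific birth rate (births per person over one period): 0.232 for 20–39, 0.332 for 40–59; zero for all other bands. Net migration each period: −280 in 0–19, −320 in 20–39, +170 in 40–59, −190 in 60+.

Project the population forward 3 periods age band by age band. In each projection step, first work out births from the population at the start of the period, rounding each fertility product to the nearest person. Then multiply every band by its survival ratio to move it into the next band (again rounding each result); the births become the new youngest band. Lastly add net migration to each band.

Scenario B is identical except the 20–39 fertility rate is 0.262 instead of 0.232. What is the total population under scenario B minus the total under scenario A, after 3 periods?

1423

After projecting period 1:
Births: 26000 × 0.232 = 6032, 5400 × 0.332 = 1793 ⇒ total 7825
20–39: 11000 × 0.963 = 10593
40–59: 26000 × 0.957 = 24882
60+: 5400 × 0.94 + 18800 × 0.406 = 5076 + 7633 = 12709
Net migration: 0–19 − 280 → 7545; 20–39 − 320 → 10273; 40–59 + 170 → 25052; 60+ − 190 → 12519
→ [7545, 10273, 25052, 12519]
After projecting period 2:
Births: 10273 × 0.232 = 2383, 25052 × 0.332 = 8317 ⇒ total 10700
20–39: 7545 × 0.963 = 7266
40–59: 10273 × 0.957 = 9831
60+: 25052 × 0.94 + 12519 × 0.406 = 23549 + 5083 = 28632
Net migration: 0–19 − 280 → 10420; 20–39 − 320 → 6946; 40–59 + 170 → 10001; 60+ − 190 → 28442
→ [10420, 6946, 10001, 28442]
After projecting period 3:
Births: 6946 × 0.232 = 1611, 10001 × 0.332 = 3320 ⇒ total 4931
20–39: 10420 × 0.963 = 10034
40–59: 6946 × 0.957 = 6647
60+: 10001 × 0.94 + 28442 × 0.406 = 9401 + 11547 = 20948
Net migration: 0–19 − 280 → 4651; 20–39 − 320 → 9714; 40–59 + 170 → 6817; 60+ − 190 → 20758
→ [4651, 9714, 6817, 20758]
Scenario A total after 3 periods: 41940
Scenario B projection —
After projecting period 1:
Births: 26000 × 0.262 = 6812, 5400 × 0.332 = 1793 ⇒ total 8605
20–39: 11000 × 0.963 = 10593
40–59: 26000 × 0.957 = 24882
60+: 5400 × 0.94 + 18800 × 0.406 = 5076 + 7633 = 12709
Net migration: 0–19 − 280 → 8325; 20–39 − 320 → 10273; 40–59 + 170 → 25052; 60+ − 190 → 12519
→ [8325, 10273, 25052, 12519]
After projecting period 2:
Births: 10273 × 0.262 = 2692, 25052 × 0.332 = 8317 ⇒ total 11009
20–39: 8325 × 0.963 = 8017
40–59: 10273 × 0.957 = 9831
60+: 25052 × 0.94 + 12519 × 0.406 = 23549 + 5083 = 28632
Net migration: 0–19 − 280 → 10729; 20–39 − 320 → 7697; 40–59 + 170 → 10001; 60+ − 190 → 28442
→ [10729, 7697, 10001, 28442]
After projecting period 3:
Births: 7697 × 0.262 = 2017, 10001 × 0.332 = 3320 ⇒ total 5337
20–39: 10729 × 0.963 = 10332
40–59: 7697 × 0.957 = 7366
60+: 10001 × 0.94 + 28442 × 0.406 = 9401 + 11547 = 20948
Net migration: 0–19 − 280 → 5057; 20–39 − 320 → 10012; 40–59 + 170 → 7536; 60+ − 190 → 20758
→ [5057, 10012, 7536, 20758]
Scenario B total after 3 periods: 43363
Difference B − A = 43363 − 41940 = 1423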